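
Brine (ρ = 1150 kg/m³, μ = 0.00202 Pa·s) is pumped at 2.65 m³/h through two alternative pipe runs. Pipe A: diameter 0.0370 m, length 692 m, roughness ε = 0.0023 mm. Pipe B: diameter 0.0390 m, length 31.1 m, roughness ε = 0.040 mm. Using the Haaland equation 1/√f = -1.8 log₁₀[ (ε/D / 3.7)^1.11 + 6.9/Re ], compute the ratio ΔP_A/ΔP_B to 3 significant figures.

ΔP_A/ΔP_B ≈ 27.1

Pipe A: V = Q/A = 0.0007361/0.001075 = 0.6846 m/s; Re = 1.442e+04; ε/D = 6.22e-05; Haaland → f = 0.02808; ΔP_A = f(L/D)(ρV²/2) = 1.415e+05 Pa.
Pipe B: V = Q/A = 0.0007361/0.001195 = 0.6162 m/s; Re = 1.368e+04; ε/D = 0.00103; Haaland → f = 0.02996; ΔP_B = f(L/D)(ρV²/2) = 5216 Pa.
ΔP_A/ΔP_B = 1.415e+05/5216 = 27.1.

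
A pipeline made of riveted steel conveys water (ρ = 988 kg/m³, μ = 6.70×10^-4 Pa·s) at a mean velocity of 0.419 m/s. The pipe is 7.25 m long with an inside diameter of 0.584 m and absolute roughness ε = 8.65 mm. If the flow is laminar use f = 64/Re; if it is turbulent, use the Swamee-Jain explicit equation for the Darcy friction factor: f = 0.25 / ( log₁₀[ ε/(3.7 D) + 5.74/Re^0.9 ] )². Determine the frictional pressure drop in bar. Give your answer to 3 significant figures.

Reynolds number Re = ρVD/μ = 988 · 0.419 · 0.584 / 0.00067 = 3.608e+05.
Re > 4000 → turbulent. Relative roughness ε/D = 0.00865/0.584 = 0.0148. Swamee-Jain: f = 0.25/(log₁₀[0.0148/3.7 + 5.74/3.608e+05^0.9])² = 0.25/(log₁₀[0.004 + 5.72e-05])² = 0.25/(-2.391)² = 0.04371.
Darcy-Weisbach: ΔP = f(L/D)(ρV²/2) = 0.04371·(7.25/0.584)·(988·0.419²/2) = 0.04371·12.41·86.73 = 47.07 Pa.
ΔP = 47.07 Pa = 4.71×10^-4 bar.

ΔP ≈ 4.71×10^-4 bar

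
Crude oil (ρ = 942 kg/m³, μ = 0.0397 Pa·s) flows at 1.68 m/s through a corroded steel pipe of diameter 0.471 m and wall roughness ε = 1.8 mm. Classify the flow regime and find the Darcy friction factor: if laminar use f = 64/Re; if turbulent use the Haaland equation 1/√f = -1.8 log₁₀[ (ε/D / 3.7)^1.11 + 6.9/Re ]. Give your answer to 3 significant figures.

f ≈ 0.0328

Re = ρVD/μ = 942·1.68·0.471/0.0397 = 1.878e+04.
Re > 4000 → turbulent. ε/D = 0.0018/0.471 = 0.00382; Haaland: 1/√f = -1.8 log₁₀[0.000485 + 0.000368] = 5.525, so f = 0.03276.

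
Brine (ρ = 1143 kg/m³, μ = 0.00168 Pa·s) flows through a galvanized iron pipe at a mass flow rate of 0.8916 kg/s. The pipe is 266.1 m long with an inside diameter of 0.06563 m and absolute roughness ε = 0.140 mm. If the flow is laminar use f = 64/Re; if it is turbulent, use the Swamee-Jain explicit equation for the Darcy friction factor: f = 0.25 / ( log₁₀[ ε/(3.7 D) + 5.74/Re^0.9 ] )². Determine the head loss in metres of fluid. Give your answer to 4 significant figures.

A = πD²/4 = π(0.06563)²/4 = 0.003383 m²; mean velocity V = ṁ/(ρA) = 0.8916/(1143 · 0.003383) = 0.2306 m/s.
Reynolds number Re = ρVD/μ = 1143 · 0.2306 · 0.06563 / 0.00168 = 1.03e+04.
Re > 4000 → turbulent. Relative roughness ε/D = 0.00014/0.06563 = 0.00213. Swamee-Jain: f = 0.25/(log₁₀[0.00213/3.7 + 5.74/1.03e+04^0.9])² = 0.25/(log₁₀[0.000577 + 0.0014])² = 0.25/(-2.703)² = 0.03421.
Darcy-Weisbach: ΔP = f(L/D)(ρV²/2) = 0.03421·(266.1/0.06563)·(1143·0.2306²/2) = 0.03421·4055·30.39 = 4215 Pa.
Head loss h_f = ΔP/(ρg) = 4215/(1143·9.81) = 0.3759 m.

h_f ≈ 0.3759 m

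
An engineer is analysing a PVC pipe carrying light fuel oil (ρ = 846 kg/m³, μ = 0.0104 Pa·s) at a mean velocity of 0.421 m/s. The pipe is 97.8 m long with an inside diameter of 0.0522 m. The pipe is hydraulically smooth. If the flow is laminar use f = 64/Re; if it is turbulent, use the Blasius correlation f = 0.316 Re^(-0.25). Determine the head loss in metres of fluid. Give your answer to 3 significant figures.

h_f ≈ 0.606 m

Reynolds number Re = ρVD/μ = 846 · 0.421 · 0.0522 / 0.0104 = 1788.
Re < 2300 → laminar flow, so f = 64/Re = 64/1788 = 0.0358 (the turbulent correlation is not needed).
Darcy-Weisbach: ΔP = f(L/D)(ρV²/2) = 0.0358·(97.8/0.0522)·(846·0.421²/2) = 0.0358·1874·74.97 = 5029 Pa.
Head loss h_f = ΔP/(ρg) = 5029/(846·9.81) = 0.606 m.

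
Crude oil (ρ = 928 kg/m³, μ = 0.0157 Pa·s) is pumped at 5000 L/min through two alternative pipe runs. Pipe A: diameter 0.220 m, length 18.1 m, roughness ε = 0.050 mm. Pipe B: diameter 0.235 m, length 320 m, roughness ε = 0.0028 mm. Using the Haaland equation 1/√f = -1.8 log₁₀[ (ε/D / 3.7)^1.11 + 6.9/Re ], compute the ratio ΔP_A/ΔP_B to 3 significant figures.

ΔP_A/ΔP_B ≈ 0.0789

Pipe A: V = Q/A = 0.08333/0.03801 = 2.192 m/s; Re = 2.851e+04; ε/D = 0.000227; Haaland → f = 0.02409; ΔP_A = f(L/D)(ρV²/2) = 4419 Pa.
Pipe B: V = Q/A = 0.08333/0.04337 = 1.921 m/s; Re = 2.669e+04; ε/D = 1.19e-05; Haaland → f = 0.024; ΔP_B = f(L/D)(ρV²/2) = 5.597e+04 Pa.
ΔP_A/ΔP_B = 4419/5.597e+04 = 0.0789.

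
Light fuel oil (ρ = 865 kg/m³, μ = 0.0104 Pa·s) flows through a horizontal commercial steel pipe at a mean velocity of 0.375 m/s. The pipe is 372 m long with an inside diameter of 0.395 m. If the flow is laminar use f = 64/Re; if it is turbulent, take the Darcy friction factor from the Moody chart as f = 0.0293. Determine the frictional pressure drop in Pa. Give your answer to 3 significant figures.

Reynolds number Re = ρVD/μ = 865 · 0.375 · 0.395 / 0.0104 = 1.232e+04.
Re > 4000 → turbulent; use the Moody-chart value f = 0.0293.
Darcy-Weisbach: ΔP = f(L/D)(ρV²/2) = 0.0293·(372/0.395)·(865·0.375²/2) = 0.0293·941.8·60.82 = 1678 Pa.

ΔP ≈ 1680 Pa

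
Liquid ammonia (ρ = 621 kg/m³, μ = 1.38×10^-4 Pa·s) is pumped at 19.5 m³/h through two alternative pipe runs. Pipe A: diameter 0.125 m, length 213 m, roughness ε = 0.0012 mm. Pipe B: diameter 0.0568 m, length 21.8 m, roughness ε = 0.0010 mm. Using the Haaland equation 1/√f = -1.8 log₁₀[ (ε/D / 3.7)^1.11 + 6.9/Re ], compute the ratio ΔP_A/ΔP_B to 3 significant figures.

ΔP_A/ΔP_B ≈ 0.216

Pipe A: V = Q/A = 0.005417/0.01227 = 0.4414 m/s; Re = 2.483e+05; ε/D = 9.6e-06; Haaland → f = 0.01493; ΔP_A = f(L/D)(ρV²/2) = 1539 Pa.
Pipe B: V = Q/A = 0.005417/0.002534 = 2.138 m/s; Re = 5.464e+05; ε/D = 1.76e-05; Haaland → f = 0.01308; ΔP_B = f(L/D)(ρV²/2) = 7122 Pa.
ΔP_A/ΔP_B = 1539/7122 = 0.216.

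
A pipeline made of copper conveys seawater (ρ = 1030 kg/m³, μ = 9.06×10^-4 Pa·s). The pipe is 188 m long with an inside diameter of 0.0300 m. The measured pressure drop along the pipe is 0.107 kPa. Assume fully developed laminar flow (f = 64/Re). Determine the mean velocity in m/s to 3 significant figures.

V ≈ 0.0177 m/s

For laminar flow, f = 64/Re with Re = ρVD/μ, so Darcy-Weisbach reduces to ΔP = 32μLV/D². Solving for V: V = ΔP·D²/(32μL) = 107·(0.03)²/(32·0.000906·188) = 0.01767 m/s.
Check: Re = ρVD/μ = 1030·0.01767·0.03/0.000906 = 602.6 < 2300, so the laminar assumption holds.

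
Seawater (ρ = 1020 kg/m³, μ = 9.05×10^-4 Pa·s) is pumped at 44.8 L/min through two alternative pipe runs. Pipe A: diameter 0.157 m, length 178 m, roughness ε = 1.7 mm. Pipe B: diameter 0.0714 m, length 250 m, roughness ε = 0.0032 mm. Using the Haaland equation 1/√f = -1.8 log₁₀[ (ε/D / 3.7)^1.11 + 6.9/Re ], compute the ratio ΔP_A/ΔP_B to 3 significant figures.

ΔP_A/ΔP_B ≈ 0.0229

Pipe A: V = Q/A = 0.0007467/0.01936 = 0.03857 m/s; Re = 6825; ε/D = 0.0108; Haaland → f = 0.0459; ΔP_A = f(L/D)(ρV²/2) = 39.48 Pa.
Pipe B: V = Q/A = 0.0007467/0.004004 = 0.1865 m/s; Re = 1.501e+04; ε/D = 4.48e-05; Haaland → f = 0.02776; ΔP_B = f(L/D)(ρV²/2) = 1724 Pa.
ΔP_A/ΔP_B = 39.48/1724 = 0.0229.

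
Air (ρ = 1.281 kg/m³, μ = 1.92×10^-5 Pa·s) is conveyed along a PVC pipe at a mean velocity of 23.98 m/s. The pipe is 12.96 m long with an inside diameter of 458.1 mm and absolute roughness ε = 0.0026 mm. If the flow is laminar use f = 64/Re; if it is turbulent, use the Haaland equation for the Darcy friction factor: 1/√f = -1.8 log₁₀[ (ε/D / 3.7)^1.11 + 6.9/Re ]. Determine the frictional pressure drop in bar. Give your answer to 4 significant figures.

ΔP ≈ 0.001281 bar

Reynolds number Re = ρVD/μ = 1.281 · 23.98 · 0.4581 / 1.92e-05 = 7.329e+05.
Re > 4000 → turbulent. Relative roughness ε/D = 2.6e-06/0.4581 = 5.68e-06. Haaland: 1/√f = -1.8 log₁₀[(5.68e-06/3.7)^1.11 + 6.9/7.329e+05] = -1.8 log₁₀[3.52e-07 + 9.41e-06] = 9.018, so f = 0.0123.
Darcy-Weisbach: ΔP = f(L/D)(ρV²/2) = 0.0123·(12.96/0.4581)·(1.281·23.98²/2) = 0.0123·28.29·368.3 = 128.1 Pa.
ΔP = 128.1 Pa = 0.001281 bar.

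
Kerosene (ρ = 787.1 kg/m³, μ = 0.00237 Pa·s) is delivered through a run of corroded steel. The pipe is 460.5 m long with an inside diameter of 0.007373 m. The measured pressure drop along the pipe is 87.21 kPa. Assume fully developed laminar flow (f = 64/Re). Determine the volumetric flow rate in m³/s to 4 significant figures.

Q ≈ 5.796×10^-6 m³/s

For laminar flow, f = 64/Re with Re = ρVD/μ, so Darcy-Weisbach reduces to ΔP = 32μLV/D². Solving for V: V = ΔP·D²/(32μL) = 8.721e+04·(0.007373)²/(32·0.00237·460.5) = 0.1357 m/s.
Check: Re = ρVD/μ = 787.1·0.1357·0.007373/0.00237 = 332.4 < 2300, so the laminar assumption holds.
Q = V·A = 0.1357·(π/4·0.007373²) = 5.796e-06 m³/s = 5.796×10^-6 m³/s.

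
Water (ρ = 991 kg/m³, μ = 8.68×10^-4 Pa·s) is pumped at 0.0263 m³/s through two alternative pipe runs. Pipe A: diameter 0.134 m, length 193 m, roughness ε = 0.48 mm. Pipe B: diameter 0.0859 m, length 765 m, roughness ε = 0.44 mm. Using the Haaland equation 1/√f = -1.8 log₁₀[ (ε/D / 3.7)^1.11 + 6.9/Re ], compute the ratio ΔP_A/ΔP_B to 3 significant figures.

ΔP_A/ΔP_B ≈ 0.0247

Pipe A: V = Q/A = 0.0263/0.0141 = 1.865 m/s; Re = 2.853e+05; ε/D = 0.00358; Haaland → f = 0.02795; ΔP_A = f(L/D)(ρV²/2) = 6.938e+04 Pa.
Pipe B: V = Q/A = 0.0263/0.005795 = 4.538 m/s; Re = 4.451e+05; ε/D = 0.00512; Haaland → f = 0.03084; ΔP_B = f(L/D)(ρV²/2) = 2.803e+06 Pa.
ΔP_A/ΔP_B = 6.938e+04/2.803e+06 = 0.0247.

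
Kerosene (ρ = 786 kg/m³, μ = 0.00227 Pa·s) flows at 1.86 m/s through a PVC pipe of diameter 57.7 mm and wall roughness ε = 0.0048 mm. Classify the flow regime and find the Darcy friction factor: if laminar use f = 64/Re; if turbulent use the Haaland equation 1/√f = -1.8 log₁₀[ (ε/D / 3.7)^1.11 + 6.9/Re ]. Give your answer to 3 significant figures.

Re = ρVD/μ = 786·1.86·0.0577/0.00227 = 3.716e+04.
Re > 4000 → turbulent. ε/D = 4.8e-06/0.0577 = 8.32e-05; Haaland: 1/√f = -1.8 log₁₀[6.93e-06 + 0.000186] = 6.688, so f = 0.02236.

f ≈ 0.0224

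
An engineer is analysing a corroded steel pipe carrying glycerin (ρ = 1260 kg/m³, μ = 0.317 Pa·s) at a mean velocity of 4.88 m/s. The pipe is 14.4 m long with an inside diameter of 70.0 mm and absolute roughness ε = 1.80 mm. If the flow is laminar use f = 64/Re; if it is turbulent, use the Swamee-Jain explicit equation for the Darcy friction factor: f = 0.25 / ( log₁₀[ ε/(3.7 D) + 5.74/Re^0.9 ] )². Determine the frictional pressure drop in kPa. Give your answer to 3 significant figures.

Reynolds number Re = ρVD/μ = 1260 · 4.88 · 0.07 / 0.317 = 1358.
Re < 2300 → laminar flow, so f = 64/Re = 64/1358 = 0.04714 (the turbulent correlation is not needed).
Darcy-Weisbach: ΔP = f(L/D)(ρV²/2) = 0.04714·(14.4/0.07)·(1260·4.88²/2) = 0.04714·205.7·1.5e+04 = 1.455e+05 Pa.
ΔP = 1.455e+05 Pa = 145 kPa.

ΔP ≈ 145 kPa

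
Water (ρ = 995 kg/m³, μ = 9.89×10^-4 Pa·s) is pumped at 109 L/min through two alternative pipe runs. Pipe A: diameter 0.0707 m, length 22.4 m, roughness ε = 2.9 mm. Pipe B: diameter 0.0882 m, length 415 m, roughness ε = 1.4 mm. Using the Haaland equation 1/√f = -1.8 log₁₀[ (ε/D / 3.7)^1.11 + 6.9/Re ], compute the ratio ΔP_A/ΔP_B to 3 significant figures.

Pipe A: V = Q/A = 0.001817/0.003926 = 0.4628 m/s; Re = 3.291e+04; ε/D = 0.041; Haaland → f = 0.06634; ΔP_A = f(L/D)(ρV²/2) = 2239 Pa.
Pipe B: V = Q/A = 0.001817/0.00611 = 0.2973 m/s; Re = 2.638e+04; ε/D = 0.0159; Haaland → f = 0.04629; ΔP_B = f(L/D)(ρV²/2) = 9579 Pa.
ΔP_A/ΔP_B = 2239/9579 = 0.234.

ΔP_A/ΔP_B ≈ 0.234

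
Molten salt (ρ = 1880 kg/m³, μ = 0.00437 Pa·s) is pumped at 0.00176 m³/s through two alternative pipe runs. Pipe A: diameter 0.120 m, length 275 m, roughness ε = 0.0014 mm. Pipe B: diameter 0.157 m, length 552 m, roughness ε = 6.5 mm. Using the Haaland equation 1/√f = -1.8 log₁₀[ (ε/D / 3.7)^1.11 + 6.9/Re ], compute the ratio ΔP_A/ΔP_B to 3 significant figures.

ΔP_A/ΔP_B ≈ 0.896

Pipe A: V = Q/A = 0.00176/0.01131 = 0.1556 m/s; Re = 8034; ε/D = 1.17e-05; Haaland → f = 0.03284; ΔP_A = f(L/D)(ρV²/2) = 1713 Pa.
Pipe B: V = Q/A = 0.00176/0.01936 = 0.09091 m/s; Re = 6140; ε/D = 0.0414; Haaland → f = 0.07001; ΔP_B = f(L/D)(ρV²/2) = 1912 Pa.
ΔP_A/ΔP_B = 1713/1912 = 0.896.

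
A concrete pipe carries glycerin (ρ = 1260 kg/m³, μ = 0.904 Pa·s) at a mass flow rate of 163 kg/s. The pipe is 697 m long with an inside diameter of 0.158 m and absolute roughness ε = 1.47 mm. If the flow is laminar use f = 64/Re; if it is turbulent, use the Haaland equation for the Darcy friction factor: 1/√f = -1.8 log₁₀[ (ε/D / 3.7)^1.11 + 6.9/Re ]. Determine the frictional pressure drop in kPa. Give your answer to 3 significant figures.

A = πD²/4 = π(0.158)²/4 = 0.01961 m²; mean velocity V = ṁ/(ρA) = 163/(1260 · 0.01961) = 6.598 m/s.
Reynolds number Re = ρVD/μ = 1260 · 6.598 · 0.158 / 0.904 = 1453.
Re < 2300 → laminar flow, so f = 64/Re = 64/1453 = 0.04405 (the turbulent correlation is not needed).
Darcy-Weisbach: ΔP = f(L/D)(ρV²/2) = 0.04405·(697/0.158)·(1260·6.598²/2) = 0.04405·4411·2.743e+04 = 5.329e+06 Pa.
ΔP = 5.329e+06 Pa = 5330 kPa.

ΔP ≈ 5330 kPa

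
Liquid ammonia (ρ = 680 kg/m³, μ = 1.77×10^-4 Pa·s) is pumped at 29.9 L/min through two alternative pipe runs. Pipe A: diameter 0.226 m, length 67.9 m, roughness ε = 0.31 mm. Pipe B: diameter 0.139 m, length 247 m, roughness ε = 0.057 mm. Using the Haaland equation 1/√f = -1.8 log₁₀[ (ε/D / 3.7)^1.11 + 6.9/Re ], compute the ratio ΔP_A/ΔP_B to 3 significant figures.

Pipe A: V = Q/A = 0.0004983/0.04011 = 0.01242 m/s; Re = 1.079e+04; ε/D = 0.00137; Haaland → f = 0.03213; ΔP_A = f(L/D)(ρV²/2) = 0.5064 Pa.
Pipe B: V = Q/A = 0.0004983/0.01517 = 0.03284 m/s; Re = 1.754e+04; ε/D = 0.00041; Haaland → f = 0.0273; ΔP_B = f(L/D)(ρV²/2) = 17.79 Pa.
ΔP_A/ΔP_B = 0.5064/17.79 = 0.0285.

ΔP_A/ΔP_B ≈ 0.0285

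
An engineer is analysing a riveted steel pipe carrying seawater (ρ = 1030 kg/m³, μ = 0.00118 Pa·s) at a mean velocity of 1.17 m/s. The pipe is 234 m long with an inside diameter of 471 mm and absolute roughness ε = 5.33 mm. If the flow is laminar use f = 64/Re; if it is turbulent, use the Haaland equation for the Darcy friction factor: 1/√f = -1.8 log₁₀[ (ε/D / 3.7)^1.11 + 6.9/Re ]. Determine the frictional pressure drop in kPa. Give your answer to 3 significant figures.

ΔP ≈ 13.9 kPa

Reynolds number Re = ρVD/μ = 1030 · 1.17 · 0.471 / 0.00118 = 4.81e+05.
Re > 4000 → turbulent. Relative roughness ε/D = 0.00533/0.471 = 0.0113. Haaland: 1/√f = -1.8 log₁₀[(0.0113/3.7)^1.11 + 6.9/4.81e+05] = -1.8 log₁₀[0.00162 + 1.43e-05] = 5.017, so f = 0.03973.
Darcy-Weisbach: ΔP = f(L/D)(ρV²/2) = 0.03973·(234/0.471)·(1030·1.17²/2) = 0.03973·496.8·705 = 1.391e+04 Pa.
ΔP = 1.391e+04 Pa = 13.9 kPa.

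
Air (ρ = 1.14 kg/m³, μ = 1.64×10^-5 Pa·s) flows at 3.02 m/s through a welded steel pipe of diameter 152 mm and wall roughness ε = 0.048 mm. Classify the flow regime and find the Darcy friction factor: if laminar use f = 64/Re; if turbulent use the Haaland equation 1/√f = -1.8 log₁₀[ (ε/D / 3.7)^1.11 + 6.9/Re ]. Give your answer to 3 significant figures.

Re = ρVD/μ = 1.14·3.02·0.152/1.64e-05 = 3.191e+04.
Re > 4000 → turbulent. ε/D = 4.8e-05/0.152 = 0.000316; Haaland: 1/√f = -1.8 log₁₀[3.05e-05 + 0.000216] = 6.494, so f = 0.02371.

f ≈ 0.0237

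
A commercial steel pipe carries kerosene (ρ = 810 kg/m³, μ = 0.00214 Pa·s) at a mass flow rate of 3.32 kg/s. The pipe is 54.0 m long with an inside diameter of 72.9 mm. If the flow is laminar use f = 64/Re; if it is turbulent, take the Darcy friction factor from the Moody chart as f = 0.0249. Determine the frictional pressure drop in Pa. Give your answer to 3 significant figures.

A = πD²/4 = π(0.0729)²/4 = 0.004174 m²; mean velocity V = ṁ/(ρA) = 3.32/(810 · 0.004174) = 0.982 m/s.
Reynolds number Re = ρVD/μ = 810 · 0.982 · 0.0729 / 0.00214 = 2.71e+04.
Re > 4000 → turbulent; use the Moody-chart value f = 0.0249.
Darcy-Weisbach: ΔP = f(L/D)(ρV²/2) = 0.0249·(54/0.0729)·(810·0.982²/2) = 0.0249·740.7·390.5 = 7203 Pa.

ΔP ≈ 7200 Pa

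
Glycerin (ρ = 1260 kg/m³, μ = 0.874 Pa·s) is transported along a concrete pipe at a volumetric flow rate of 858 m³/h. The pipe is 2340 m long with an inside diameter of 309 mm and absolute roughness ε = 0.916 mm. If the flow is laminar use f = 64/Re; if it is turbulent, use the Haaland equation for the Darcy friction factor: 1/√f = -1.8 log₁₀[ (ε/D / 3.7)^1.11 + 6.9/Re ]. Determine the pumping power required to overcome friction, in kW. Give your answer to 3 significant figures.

Q = 858 m³/h = 858/3600 = 0.2383 m³/s.
Cross-sectional area A = πD²/4 = π(0.309)²/4 = 0.07499 m²; mean velocity V = Q/A = 0.2383/0.07499 = 3.178 m/s.
Reynolds number Re = ρVD/μ = 1260 · 3.178 · 0.309 / 0.874 = 1416.
Re < 2300 → laminar flow, so f = 64/Re = 64/1416 = 0.0452 (the turbulent correlation is not needed).
Darcy-Weisbach: ΔP = f(L/D)(ρV²/2) = 0.0452·(2340/0.309)·(1260·3.178²/2) = 0.0452·7573·6364 = 2.178e+06 Pa.
Pumping power P = QΔP = 0.2383·2.178e+06 = 519200 W = 519 kW.

P ≈ 519 kW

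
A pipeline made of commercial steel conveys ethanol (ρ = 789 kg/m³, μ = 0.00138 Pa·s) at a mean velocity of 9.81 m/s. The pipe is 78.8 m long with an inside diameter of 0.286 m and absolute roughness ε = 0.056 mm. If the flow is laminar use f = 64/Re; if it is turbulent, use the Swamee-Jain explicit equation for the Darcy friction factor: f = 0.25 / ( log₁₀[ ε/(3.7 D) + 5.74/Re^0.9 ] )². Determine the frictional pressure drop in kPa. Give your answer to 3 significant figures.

ΔP ≈ 151 kPa

Reynolds number Re = ρVD/μ = 789 · 9.81 · 0.286 / 0.00138 = 1.604e+06.
Re > 4000 → turbulent. Relative roughness ε/D = 5.6e-05/0.286 = 0.000196. Swamee-Jain: f = 0.25/(log₁₀[0.000196/3.7 + 5.74/1.604e+06^0.9])² = 0.25/(log₁₀[5.29e-05 + 1.49e-05])² = 0.25/(-4.168)² = 0.01439.
Darcy-Weisbach: ΔP = f(L/D)(ρV²/2) = 0.01439·(78.8/0.286)·(789·9.81²/2) = 0.01439·275.5·3.797e+04 = 1.505e+05 Pa.
ΔP = 1.505e+05 Pa = 151 kPa.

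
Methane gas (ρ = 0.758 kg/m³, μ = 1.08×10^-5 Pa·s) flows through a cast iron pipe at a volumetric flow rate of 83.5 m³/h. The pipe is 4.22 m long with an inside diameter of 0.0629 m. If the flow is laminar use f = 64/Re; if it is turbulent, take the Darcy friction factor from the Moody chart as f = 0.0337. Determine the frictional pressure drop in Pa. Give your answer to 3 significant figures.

ΔP ≈ 47.7 Pa

Q = 83.5 m³/h = 83.5/3600 = 0.02319 m³/s.
Cross-sectional area A = πD²/4 = π(0.0629)²/4 = 0.003107 m²; mean velocity V = Q/A = 0.02319/0.003107 = 7.464 m/s.
Reynolds number Re = ρVD/μ = 0.758 · 7.464 · 0.0629 / 1.08e-05 = 3.295e+04.
Re > 4000 → turbulent; use the Moody-chart value f = 0.0337.
Darcy-Weisbach: ΔP = f(L/D)(ρV²/2) = 0.0337·(4.22/0.0629)·(0.758·7.464²/2) = 0.0337·67.09·21.12 = 47.74 Pa.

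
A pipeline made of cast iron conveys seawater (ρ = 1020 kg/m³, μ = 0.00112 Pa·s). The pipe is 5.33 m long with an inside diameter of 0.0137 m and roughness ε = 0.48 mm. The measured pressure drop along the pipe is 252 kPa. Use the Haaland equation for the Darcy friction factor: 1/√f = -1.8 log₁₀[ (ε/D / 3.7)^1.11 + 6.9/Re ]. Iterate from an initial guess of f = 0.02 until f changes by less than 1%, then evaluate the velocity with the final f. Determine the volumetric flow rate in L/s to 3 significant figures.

Rearranging Darcy-Weisbach: V = √(2·ΔP·D/(f·L·ρ)). With ε/D = 0.00048/0.0137 = 0.035, iterate starting from f = 0.02:
  f = 0.02 → V = √(2·2.52e+05·0.0137/(0.02·5.33·1020)) = 7.969 m/s; Re = ρVD/μ = 9.943e+04; f → 0.06146
  f = 0.06146 → V = 4.546 m/s; Re = 5.672e+04; f → 0.06167
Converged (Δf/f < 1%). With the final f = 0.06167: V = √(2·2.52e+05·0.0137/(0.06167·5.33·1020)) = 4.538 m/s.
Q = V·A = 4.538·(π/4·0.0137²) = 0.000669 m³/s = 0.669 L/s.

Q ≈ 0.669 L/s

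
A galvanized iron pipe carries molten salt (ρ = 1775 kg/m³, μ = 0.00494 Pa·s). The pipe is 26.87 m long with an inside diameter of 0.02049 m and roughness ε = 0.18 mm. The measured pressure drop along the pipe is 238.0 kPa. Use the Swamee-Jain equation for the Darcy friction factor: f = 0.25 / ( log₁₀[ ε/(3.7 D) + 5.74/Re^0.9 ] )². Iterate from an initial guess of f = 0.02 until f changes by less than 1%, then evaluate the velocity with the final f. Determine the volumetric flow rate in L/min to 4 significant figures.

Q ≈ 44.42 L/min

Rearranging Darcy-Weisbach: V = √(2·ΔP·D/(f·L·ρ)). With ε/D = 0.00018/0.02049 = 0.00878, iterate starting from f = 0.02:
  f = 0.02 → V = √(2·2.38e+05·0.02049/(0.02·26.87·1775)) = 3.198 m/s; Re = ρVD/μ = 2.354e+04; f → 0.03946
  f = 0.03946 → V = 2.276 m/s; Re = 1.676e+04; f → 0.04051
  f = 0.04051 → V = 2.247 m/s; Re = 1.654e+04; f → 0.04056
Converged (Δf/f < 1%). With the final f = 0.04056: V = √(2·2.38e+05·0.02049/(0.04056·26.87·1775)) = 2.245 m/s.
Q = V·A = 2.245·(π/4·0.02049²) = 0.0007404 m³/s = 44.42 L/min.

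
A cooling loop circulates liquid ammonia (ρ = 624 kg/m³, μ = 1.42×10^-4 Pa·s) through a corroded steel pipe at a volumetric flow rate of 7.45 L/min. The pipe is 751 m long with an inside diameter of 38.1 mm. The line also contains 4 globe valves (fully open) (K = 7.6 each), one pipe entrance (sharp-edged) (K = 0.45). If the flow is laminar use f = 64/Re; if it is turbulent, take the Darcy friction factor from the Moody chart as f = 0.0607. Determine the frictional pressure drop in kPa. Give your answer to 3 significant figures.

Q = 7.45 L/min = 7.45/60000 = 0.0001242 m³/s.
Cross-sectional area A = πD²/4 = π(0.0381)²/4 = 0.00114 m²; mean velocity V = Q/A = 0.0001242/0.00114 = 0.1089 m/s.
Reynolds number Re = ρVD/μ = 624 · 0.1089 · 0.0381 / 0.000142 = 1.823e+04.
Re > 4000 → turbulent; use the Moody-chart value f = 0.0607.
Total minor-loss coefficient ΣK = 4·7.6 + 1·0.45 = 30.8.
ΔP = [f·L/D + ΣK]·(ρV²/2) = [0.0607·751/0.0381 + 30.8]·(624·0.1089²/2) = [1196 + 30.8]·3.701 = 4542 Pa.
ΔP = 4542 Pa = 4.54 kPa.

ΔP ≈ 4.54 kPa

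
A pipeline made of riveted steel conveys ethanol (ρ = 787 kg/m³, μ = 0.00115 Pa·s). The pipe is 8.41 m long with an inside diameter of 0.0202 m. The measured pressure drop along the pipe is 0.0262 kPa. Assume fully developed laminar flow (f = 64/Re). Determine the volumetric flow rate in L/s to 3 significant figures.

Q ≈ 0.0111 L/s

For laminar flow, f = 64/Re with Re = ρVD/μ, so Darcy-Weisbach reduces to ΔP = 32μLV/D². Solving for V: V = ΔP·D²/(32μL) = 26.2·(0.0202)²/(32·0.00115·8.41) = 0.03454 m/s.
Check: Re = ρVD/μ = 787·0.03454·0.0202/0.00115 = 477.5 < 2300, so the laminar assumption holds.
Q = V·A = 0.03454·(π/4·0.0202²) = 1.107e-05 m³/s = 0.0111 L/s.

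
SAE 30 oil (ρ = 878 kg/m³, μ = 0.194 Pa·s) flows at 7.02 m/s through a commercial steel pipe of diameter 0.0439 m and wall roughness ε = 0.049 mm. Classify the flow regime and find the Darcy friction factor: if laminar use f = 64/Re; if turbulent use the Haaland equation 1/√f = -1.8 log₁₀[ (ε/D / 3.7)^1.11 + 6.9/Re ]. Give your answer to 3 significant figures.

f ≈ 0.0459

Re = ρVD/μ = 878·7.02·0.0439/0.194 = 1395.
Re < 2300 → laminar, so f = 64/Re = 0.04589 (roughness is irrelevant in laminar flow).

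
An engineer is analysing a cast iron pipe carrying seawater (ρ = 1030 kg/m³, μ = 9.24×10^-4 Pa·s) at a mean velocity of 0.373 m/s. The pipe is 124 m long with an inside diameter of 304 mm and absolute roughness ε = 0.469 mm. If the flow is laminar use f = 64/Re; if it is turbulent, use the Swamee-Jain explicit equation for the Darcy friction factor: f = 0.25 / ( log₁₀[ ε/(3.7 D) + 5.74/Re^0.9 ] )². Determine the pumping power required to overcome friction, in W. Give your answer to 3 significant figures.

Reynolds number Re = ρVD/μ = 1030 · 0.373 · 0.304 / 0.000924 = 1.264e+05.
Re > 4000 → turbulent. Relative roughness ε/D = 0.000469/0.304 = 0.00154. Swamee-Jain: f = 0.25/(log₁₀[0.00154/3.7 + 5.74/1.264e+05^0.9])² = 0.25/(log₁₀[0.000417 + 0.000147])² = 0.25/(-3.249)² = 0.02369.
Darcy-Weisbach: ΔP = f(L/D)(ρV²/2) = 0.02369·(124/0.304)·(1030·0.373²/2) = 0.02369·407.9·71.65 = 692.3 Pa.
Q = V·A = 0.373·0.07258 = 0.02707 m³/s.
Pumping power P = QΔP = 0.02707·692.3 = 18.74 W = 18.7 W.

P ≈ 18.7 W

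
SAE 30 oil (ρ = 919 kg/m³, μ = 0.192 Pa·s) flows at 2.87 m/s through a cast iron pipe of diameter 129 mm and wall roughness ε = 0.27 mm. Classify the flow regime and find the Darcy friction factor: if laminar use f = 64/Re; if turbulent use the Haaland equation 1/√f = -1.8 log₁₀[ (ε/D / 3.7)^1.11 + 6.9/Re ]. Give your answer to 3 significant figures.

f ≈ 0.0361

Re = ρVD/μ = 919·2.87·0.129/0.192 = 1772.
Re < 2300 → laminar, so f = 64/Re = 0.03612 (roughness is irrelevant in laminar flow).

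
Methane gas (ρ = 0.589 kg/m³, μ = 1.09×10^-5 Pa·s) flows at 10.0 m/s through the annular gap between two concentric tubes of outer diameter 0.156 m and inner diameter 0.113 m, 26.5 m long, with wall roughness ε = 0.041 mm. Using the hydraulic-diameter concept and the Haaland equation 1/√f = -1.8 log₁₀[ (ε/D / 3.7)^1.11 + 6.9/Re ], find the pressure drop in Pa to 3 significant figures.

Hydraulic diameter D_h = 4A/P = D_o - D_i = 0.156 - 0.113 = 0.043 m.
Re = ρVD_h/μ = 0.589·10·0.043/1.09e-05 = 2.324e+04.
ε/D_h = 4.1e-05/0.043 = 0.000953; Haaland gives 1/√f = -1.8 log₁₀[0.000104+0.000297] = 6.115, so f = 0.02674.
ΔP = f(L/D_h)(ρV²/2) = 0.02674·26.5/0.043·29.45 = 485.4 Pa.

ΔP ≈ 485 Pa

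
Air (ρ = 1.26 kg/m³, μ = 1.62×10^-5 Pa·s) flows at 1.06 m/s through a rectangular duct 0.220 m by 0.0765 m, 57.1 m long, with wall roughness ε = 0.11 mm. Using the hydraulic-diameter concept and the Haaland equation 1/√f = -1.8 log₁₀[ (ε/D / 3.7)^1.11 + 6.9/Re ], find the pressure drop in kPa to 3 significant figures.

ΔP ≈ 0.0116 kPa

Hydraulic diameter D_h = 4A/P = 4·(0.22·0.0765)/(2·(0.22+0.0765)) = 0.06732/0.593 = 0.1135 m.
Re = ρVD_h/μ = 1.26·1.06·0.1135/1.62e-05 = 9359.
ε/D_h = 0.00011/0.1135 = 0.000969; Haaland gives 1/√f = -1.8 log₁₀[0.000106+0.000737] = 5.534, so f = 0.03266.
ΔP = f(L/D_h)(ρV²/2) = 0.03266·57.1/0.1135·0.7079 = 11.63 Pa.
ΔP = 0.0116 kPa.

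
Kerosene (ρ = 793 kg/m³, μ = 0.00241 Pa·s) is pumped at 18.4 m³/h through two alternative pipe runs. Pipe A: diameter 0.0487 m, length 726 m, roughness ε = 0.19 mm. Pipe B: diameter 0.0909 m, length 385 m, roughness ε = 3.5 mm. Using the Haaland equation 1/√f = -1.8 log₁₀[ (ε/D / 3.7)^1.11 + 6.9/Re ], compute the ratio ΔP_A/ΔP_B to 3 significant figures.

Pipe A: V = Q/A = 0.005111/0.001863 = 2.744 m/s; Re = 4.397e+04; ε/D = 0.0039; Haaland → f = 0.03042; ΔP_A = f(L/D)(ρV²/2) = 1.354e+06 Pa.
Pipe B: V = Q/A = 0.005111/0.00649 = 0.7876 m/s; Re = 2.356e+04; ε/D = 0.0385; Haaland → f = 0.06488; ΔP_B = f(L/D)(ρV²/2) = 6.759e+04 Pa.
ΔP_A/ΔP_B = 1.354e+06/6.759e+04 = 20.0.

ΔP_A/ΔP_B ≈ 20.0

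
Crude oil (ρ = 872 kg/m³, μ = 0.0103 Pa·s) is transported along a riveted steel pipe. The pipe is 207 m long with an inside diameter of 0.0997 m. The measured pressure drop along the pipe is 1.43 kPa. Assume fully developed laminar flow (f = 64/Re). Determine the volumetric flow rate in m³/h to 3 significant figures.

For laminar flow, f = 64/Re with Re = ρVD/μ, so Darcy-Weisbach reduces to ΔP = 32μLV/D². Solving for V: V = ΔP·D²/(32μL) = 1430·(0.0997)²/(32·0.0103·207) = 0.2083 m/s.
Check: Re = ρVD/μ = 872·0.2083·0.0997/0.0103 = 1759 < 2300, so the laminar assumption holds.
Q = V·A = 0.2083·(π/4·0.0997²) = 0.001626 m³/s = 5.86 m³/h.

Q ≈ 5.86 m³/h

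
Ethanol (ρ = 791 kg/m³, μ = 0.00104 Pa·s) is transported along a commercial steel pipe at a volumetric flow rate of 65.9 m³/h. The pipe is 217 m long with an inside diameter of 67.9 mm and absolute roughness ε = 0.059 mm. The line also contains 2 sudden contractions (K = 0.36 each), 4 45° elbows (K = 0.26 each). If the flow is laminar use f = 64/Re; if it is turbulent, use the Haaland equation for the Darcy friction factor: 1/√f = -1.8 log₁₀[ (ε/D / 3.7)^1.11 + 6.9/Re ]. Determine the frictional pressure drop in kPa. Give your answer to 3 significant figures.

ΔP ≈ 666 kPa

Q = 65.9 m³/h = 65.9/3600 = 0.01831 m³/s.
Cross-sectional area A = πD²/4 = π(0.0679)²/4 = 0.003621 m²; mean velocity V = Q/A = 0.01831/0.003621 = 5.055 m/s.
Reynolds number Re = ρVD/μ = 791 · 5.055 · 0.0679 / 0.00104 = 2.611e+05.
Re > 4000 → turbulent. Relative roughness ε/D = 5.9e-05/0.0679 = 0.000869. Haaland: 1/√f = -1.8 log₁₀[(0.000869/3.7)^1.11 + 6.9/2.611e+05] = -1.8 log₁₀[9.37e-05 + 2.64e-05] = 7.057, so f = 0.02008.
Total minor-loss coefficient ΣK = 2·0.36 + 4·0.26 = 1.76.
ΔP = [f·L/D + ΣK]·(ρV²/2) = [0.02008·217/0.0679 + 1.76]·(791·5.055²/2) = [64.17 + 1.76]·1.011e+04 = 6.665e+05 Pa.
ΔP = 6.665e+05 Pa = 666 kPa.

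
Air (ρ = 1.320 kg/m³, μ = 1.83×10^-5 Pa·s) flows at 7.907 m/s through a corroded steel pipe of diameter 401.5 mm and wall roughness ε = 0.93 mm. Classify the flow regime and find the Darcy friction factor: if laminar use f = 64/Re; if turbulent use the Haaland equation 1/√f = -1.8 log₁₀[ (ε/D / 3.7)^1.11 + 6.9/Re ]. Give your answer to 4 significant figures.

f ≈ 0.02504

Re = ρVD/μ = 1.32·7.907·0.4015/1.83e-05 = 2.29e+05.
Re > 4000 → turbulent. ε/D = 0.00093/0.4015 = 0.00232; Haaland: 1/√f = -1.8 log₁₀[0.000278 + 3.01e-05] = 6.32, so f = 0.02504.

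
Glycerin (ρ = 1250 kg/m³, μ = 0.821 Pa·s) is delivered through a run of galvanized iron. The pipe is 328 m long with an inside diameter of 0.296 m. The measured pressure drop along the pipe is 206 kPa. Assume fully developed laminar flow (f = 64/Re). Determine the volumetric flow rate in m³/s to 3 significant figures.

Q ≈ 0.144 m³/s

For laminar flow, f = 64/Re with Re = ρVD/μ, so Darcy-Weisbach reduces to ΔP = 32μLV/D². Solving for V: V = ΔP·D²/(32μL) = 2.06e+05·(0.296)²/(32·0.821·328) = 2.095 m/s.
Check: Re = ρVD/μ = 1250·2.095·0.296/0.821 = 943.9 < 2300, so the laminar assumption holds.
Q = V·A = 2.095·(π/4·0.296²) = 0.1441 m³/s = 0.144 m³/s.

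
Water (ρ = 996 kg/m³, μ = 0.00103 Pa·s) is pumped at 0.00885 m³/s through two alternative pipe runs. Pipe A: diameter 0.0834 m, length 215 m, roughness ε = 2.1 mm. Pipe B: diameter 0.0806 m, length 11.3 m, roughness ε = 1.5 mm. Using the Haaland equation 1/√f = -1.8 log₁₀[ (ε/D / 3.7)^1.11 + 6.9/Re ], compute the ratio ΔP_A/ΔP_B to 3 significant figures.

ΔP_A/ΔP_B ≈ 18.0

Pipe A: V = Q/A = 0.00885/0.005463 = 1.62 m/s; Re = 1.307e+05; ε/D = 0.0252; Haaland → f = 0.0536; ΔP_A = f(L/D)(ρV²/2) = 1.806e+05 Pa.
Pipe B: V = Q/A = 0.00885/0.005102 = 1.735 m/s; Re = 1.352e+05; ε/D = 0.0186; Haaland → f = 0.04771; ΔP_B = f(L/D)(ρV²/2) = 1.002e+04 Pa.
ΔP_A/ΔP_B = 1.806e+05/1.002e+04 = 18.0.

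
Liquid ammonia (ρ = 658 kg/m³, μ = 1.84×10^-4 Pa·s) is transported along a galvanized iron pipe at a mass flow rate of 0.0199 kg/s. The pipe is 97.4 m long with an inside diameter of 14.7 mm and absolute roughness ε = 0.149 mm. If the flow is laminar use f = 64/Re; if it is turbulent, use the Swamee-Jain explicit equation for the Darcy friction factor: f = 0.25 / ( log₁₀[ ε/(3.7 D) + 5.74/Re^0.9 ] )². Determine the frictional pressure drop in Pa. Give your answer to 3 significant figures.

ΔP ≈ 3080 Pa

A = πD²/4 = π(0.0147)²/4 = 0.0001697 m²; mean velocity V = ṁ/(ρA) = 0.0199/(658 · 0.0001697) = 0.1782 m/s.
Reynolds number Re = ρVD/μ = 658 · 0.1782 · 0.0147 / 0.000184 = 9368.
Re > 4000 → turbulent. Relative roughness ε/D = 0.000149/0.0147 = 0.0101. Swamee-Jain: f = 0.25/(log₁₀[0.0101/3.7 + 5.74/9368^0.9])² = 0.25/(log₁₀[0.00274 + 0.00153])² = 0.25/(-2.37)² = 0.04452.
Darcy-Weisbach: ΔP = f(L/D)(ρV²/2) = 0.04452·(97.4/0.0147)·(658·0.1782²/2) = 0.04452·6626·10.45 = 3082 Pa.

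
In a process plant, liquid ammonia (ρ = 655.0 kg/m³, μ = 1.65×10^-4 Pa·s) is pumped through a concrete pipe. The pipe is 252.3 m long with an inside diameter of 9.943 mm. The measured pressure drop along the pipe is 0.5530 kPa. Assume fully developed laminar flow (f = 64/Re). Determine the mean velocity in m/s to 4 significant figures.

V ≈ 0.04104 m/s

For laminar flow, f = 64/Re with Re = ρVD/μ, so Darcy-Weisbach reduces to ΔP = 32μLV/D². Solving for V: V = ΔP·D²/(32μL) = 553·(0.009943)²/(32·0.000165·252.3) = 0.04104 m/s.
Check: Re = ρVD/μ = 655·0.04104·0.009943/0.000165 = 1620 < 2300, so the laminar assumption holds.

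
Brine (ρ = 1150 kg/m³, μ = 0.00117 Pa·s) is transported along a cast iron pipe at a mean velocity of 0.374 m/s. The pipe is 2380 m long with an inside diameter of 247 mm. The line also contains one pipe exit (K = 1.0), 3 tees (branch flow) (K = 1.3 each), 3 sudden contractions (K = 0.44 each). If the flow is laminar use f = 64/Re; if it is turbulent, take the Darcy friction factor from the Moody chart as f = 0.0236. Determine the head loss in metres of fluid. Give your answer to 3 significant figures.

Reynolds number Re = ρVD/μ = 1150 · 0.374 · 0.247 / 0.00117 = 9.08e+04.
Re > 4000 → turbulent; use the Moody-chart value f = 0.0236.
Total minor-loss coefficient ΣK = 1·1 + 3·1.3 + 3·0.44 = 6.22.
ΔP = [f·L/D + ΣK]·(ρV²/2) = [0.0236·2380/0.247 + 6.22]·(1150·0.374²/2) = [227.4 + 6.22]·80.43 = 1.879e+04 Pa.
Head loss h_f = ΔP/(ρg) = 1.879e+04/(1150·9.81) = 1.67 m.

h_f ≈ 1.67 m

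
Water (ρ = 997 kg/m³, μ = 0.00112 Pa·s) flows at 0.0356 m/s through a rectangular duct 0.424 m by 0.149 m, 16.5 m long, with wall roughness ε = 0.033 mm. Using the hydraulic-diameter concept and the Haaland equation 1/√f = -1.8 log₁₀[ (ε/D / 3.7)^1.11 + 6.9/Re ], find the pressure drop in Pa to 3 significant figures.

Hydraulic diameter D_h = 4A/P = 4·(0.424·0.149)/(2·(0.424+0.149)) = 0.2527/1.146 = 0.2205 m.
Re = ρVD_h/μ = 997·0.0356·0.2205/0.00112 = 6988.
ε/D_h = 3.3e-05/0.2205 = 0.00015; Haaland gives 1/√f = -1.8 log₁₀[1.33e-05+0.000987] = 5.399, so f = 0.0343.
ΔP = f(L/D_h)(ρV²/2) = 0.0343·16.5/0.2205·0.6318 = 1.622 Pa.

ΔP ≈ 1.62 Pa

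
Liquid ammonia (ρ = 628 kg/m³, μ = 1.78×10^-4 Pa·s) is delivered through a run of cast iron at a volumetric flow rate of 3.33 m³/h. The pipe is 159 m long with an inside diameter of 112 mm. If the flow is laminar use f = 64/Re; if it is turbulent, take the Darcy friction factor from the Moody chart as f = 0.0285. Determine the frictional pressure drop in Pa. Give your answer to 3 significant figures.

Q = 3.33 m³/h = 3.33/3600 = 0.000925 m³/s.
Cross-sectional area A = πD²/4 = π(0.112)²/4 = 0.009852 m²; mean velocity V = Q/A = 0.000925/0.009852 = 0.09389 m/s.
Reynolds number Re = ρVD/μ = 628 · 0.09389 · 0.112 / 0.000178 = 3.71e+04.
Re > 4000 → turbulent; use the Moody-chart value f = 0.0285.
Darcy-Weisbach: ΔP = f(L/D)(ρV²/2) = 0.0285·(159/0.112)·(628·0.09389²/2) = 0.0285·1420·2.768 = 112 Pa.

ΔP ≈ 112 Pa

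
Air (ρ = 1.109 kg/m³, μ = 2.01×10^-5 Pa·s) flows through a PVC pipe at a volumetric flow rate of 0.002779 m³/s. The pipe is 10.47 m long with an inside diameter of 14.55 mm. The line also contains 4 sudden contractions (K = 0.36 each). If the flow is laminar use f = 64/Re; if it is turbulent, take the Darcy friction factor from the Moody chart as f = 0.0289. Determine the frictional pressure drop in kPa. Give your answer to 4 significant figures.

ΔP ≈ 3.444 kPa

Cross-sectional area A = πD²/4 = π(0.01455)²/4 = 0.0001663 m²; mean velocity V = Q/A = 0.002779/0.0001663 = 16.71 m/s.
Reynolds number Re = ρVD/μ = 1.109 · 16.71 · 0.01455 / 2.01e-05 = 1.342e+04.
Re > 4000 → turbulent; use the Moody-chart value f = 0.0289.
Total minor-loss coefficient ΣK = 4·0.36 = 1.44.
ΔP = [f·L/D + ΣK]·(ρV²/2) = [0.0289·10.47/0.01455 + 1.44]·(1.109·16.71²/2) = [20.8 + 1.44]·154.9 = 3444 Pa.
ΔP = 3444 Pa = 3.444 kPa.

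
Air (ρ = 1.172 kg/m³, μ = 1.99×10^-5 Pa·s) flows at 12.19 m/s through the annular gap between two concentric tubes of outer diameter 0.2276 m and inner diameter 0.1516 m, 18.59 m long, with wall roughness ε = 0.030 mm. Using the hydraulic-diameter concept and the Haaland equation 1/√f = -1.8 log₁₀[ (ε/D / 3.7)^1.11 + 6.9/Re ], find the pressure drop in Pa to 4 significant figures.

Hydraulic diameter D_h = 4A/P = D_o - D_i = 0.2276 - 0.1516 = 0.076 m.
Re = ρVD_h/μ = 1.172·12.19·0.076/1.99e-05 = 5.456e+04.
ε/D_h = 3e-05/0.076 = 0.000395; Haaland gives 1/√f = -1.8 log₁₀[3.9e-05+0.000126] = 6.806, so f = 0.02159.
ΔP = f(L/D_h)(ρV²/2) = 0.02159·18.59/0.076·87.08 = 459.8 Pa.

ΔP ≈ 459.8 Pa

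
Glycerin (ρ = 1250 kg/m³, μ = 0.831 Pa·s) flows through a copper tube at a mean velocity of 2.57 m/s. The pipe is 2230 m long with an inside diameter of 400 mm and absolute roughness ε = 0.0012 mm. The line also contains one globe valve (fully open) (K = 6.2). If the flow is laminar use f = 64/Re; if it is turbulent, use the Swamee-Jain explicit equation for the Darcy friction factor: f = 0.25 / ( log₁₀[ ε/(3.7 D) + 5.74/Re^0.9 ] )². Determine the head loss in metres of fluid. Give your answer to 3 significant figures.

Reynolds number Re = ρVD/μ = 1250 · 2.57 · 0.4 / 0.831 = 1546.
Re < 2300 → laminar flow, so f = 64/Re = 64/1546 = 0.04139 (the turbulent correlation is not needed).
Total minor-loss coefficient ΣK = 1·6.2 = 6.2.
ΔP = [f·L/D + ΣK]·(ρV²/2) = [0.04139·2230/0.4 + 6.2]·(1250·2.57²/2) = [230.7 + 6.2]·4128 = 9.781e+05 Pa.
Head loss h_f = ΔP/(ρg) = 9.781e+05/(1250·9.81) = 79.8 m.

h_f ≈ 79.8 m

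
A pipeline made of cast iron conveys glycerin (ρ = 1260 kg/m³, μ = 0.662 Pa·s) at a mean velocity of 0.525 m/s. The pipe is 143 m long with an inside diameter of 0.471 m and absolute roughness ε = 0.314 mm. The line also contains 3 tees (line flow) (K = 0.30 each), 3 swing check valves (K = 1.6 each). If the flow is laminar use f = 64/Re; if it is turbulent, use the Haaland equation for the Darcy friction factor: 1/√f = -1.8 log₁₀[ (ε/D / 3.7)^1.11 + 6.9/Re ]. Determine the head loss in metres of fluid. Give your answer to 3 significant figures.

h_f ≈ 0.660 m

Reynolds number Re = ρVD/μ = 1260 · 0.525 · 0.471 / 0.662 = 470.6.
Re < 2300 → laminar flow, so f = 64/Re = 64/470.6 = 0.136 (the turbulent correlation is not needed).
Total minor-loss coefficient ΣK = 3·0.3 + 3·1.6 = 5.7.
ΔP = [f·L/D + ΣK]·(ρV²/2) = [0.136·143/0.471 + 5.7]·(1260·0.525²/2) = [41.29 + 5.7]·173.6 = 8159 Pa.
Head loss h_f = ΔP/(ρg) = 8159/(1260·9.81) = 0.660 m.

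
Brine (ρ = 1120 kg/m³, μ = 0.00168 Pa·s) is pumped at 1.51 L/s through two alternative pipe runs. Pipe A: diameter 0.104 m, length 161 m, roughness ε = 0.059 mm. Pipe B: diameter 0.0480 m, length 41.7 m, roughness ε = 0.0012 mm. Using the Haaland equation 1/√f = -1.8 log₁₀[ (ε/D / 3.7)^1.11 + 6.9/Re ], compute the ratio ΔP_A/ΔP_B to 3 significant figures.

Pipe A: V = Q/A = 0.00151/0.008495 = 0.1778 m/s; Re = 1.232e+04; ε/D = 0.000567; Haaland → f = 0.02997; ΔP_A = f(L/D)(ρV²/2) = 821.1 Pa.
Pipe B: V = Q/A = 0.00151/0.00181 = 0.8345 m/s; Re = 2.67e+04; ε/D = 2.5e-05; Haaland → f = 0.02402; ΔP_B = f(L/D)(ρV²/2) = 8137 Pa.
ΔP_A/ΔP_B = 821.1/8137 = 0.101.

ΔP_A/ΔP_B ≈ 0.101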